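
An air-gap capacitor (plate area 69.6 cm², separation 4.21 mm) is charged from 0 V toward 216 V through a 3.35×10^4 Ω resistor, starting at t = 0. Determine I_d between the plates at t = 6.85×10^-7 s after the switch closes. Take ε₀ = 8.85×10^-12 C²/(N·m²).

C = ε₀A/d = (8.85×10^-12)(6.96×10^-3)/(4.21×10^-3) = 1.463×10^-11 F, so τ = RC = 4.901×10^-7 s.
The conduction current is I(t) = (V₀/R) e^(−t/τ), and the displacement current between the plates equals it.
t/τ = 1.398; I_d = (216/3.35×10^4) · e^(−1.398) = (6.448×10^-3)(0.2471) = 1.59×10^-3 A.

1.59×10^-3 A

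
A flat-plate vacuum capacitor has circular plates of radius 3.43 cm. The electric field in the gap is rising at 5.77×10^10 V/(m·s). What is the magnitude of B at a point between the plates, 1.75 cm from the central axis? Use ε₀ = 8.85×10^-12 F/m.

5.61×10^-9 T

I_d = ε₀ dΦ_E/dt = ε₀ πR² (dE/dt) = (8.85×10^-12)(3.696×10^-3)(5.77×10^10) = 1.887×10^-3 A through the full plate area.
An Ampèrian loop of radius r encloses a fraction (r/R)² of I_d. Then B·2πr = μ₀ I_d (r/R)², giving B = μ₀ I_d r/(2πR²) = 5.61×10^-9 T.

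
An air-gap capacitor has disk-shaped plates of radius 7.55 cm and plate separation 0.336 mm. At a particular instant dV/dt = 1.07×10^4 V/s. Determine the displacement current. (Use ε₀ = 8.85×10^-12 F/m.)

5.05×10^-6 A

The displacement current equals the charging current C dV/dt. With C = ε₀A/d = (8.85×10^-12)(0.01791)/(3.36×10^-4) = 4.717×10^-10 F, I_d = (4.717×10^-10)(1.07×10^4) = 5.05×10^-6 A.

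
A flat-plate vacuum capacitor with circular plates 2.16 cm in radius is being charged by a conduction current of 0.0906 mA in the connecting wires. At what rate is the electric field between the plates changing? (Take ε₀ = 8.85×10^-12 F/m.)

By continuity, I_d in the gap equals the 0.0906 mA flowing in the wire.
Inverting I_d = ε₀ A dE/dt gives dE/dt = 9.06×10^-5 / (8.85×10^-12 · 1.466×10^-3) = 6.98×10^9 V/(m·s).

6.98×10^9 V/(m·s)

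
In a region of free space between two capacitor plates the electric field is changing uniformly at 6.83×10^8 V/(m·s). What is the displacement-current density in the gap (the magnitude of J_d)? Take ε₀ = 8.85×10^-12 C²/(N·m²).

6.04×10^-3 A/m²

J_d = ε₀ ∂E/∂t, so J_d = 6.04×10^-3 A/m².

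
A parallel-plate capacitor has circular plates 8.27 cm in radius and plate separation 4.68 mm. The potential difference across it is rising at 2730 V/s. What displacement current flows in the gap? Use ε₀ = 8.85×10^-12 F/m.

1.11×10^-7 A

The field between the plates is E = V/d, so dE/dt = (2730)/(4.68×10^-3 m) = 5.833×10^5 V/(m·s).
I_d = ε₀ A (dE/dt) = (8.85×10^-12)(0.02149)(5.833×10^5) = 1.11×10^-7 A.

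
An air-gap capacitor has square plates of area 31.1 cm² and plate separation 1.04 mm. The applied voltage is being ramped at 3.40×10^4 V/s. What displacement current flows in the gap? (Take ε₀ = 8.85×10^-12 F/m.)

The field between the plates is E = V/d, so dE/dt = (3.40×10^4)/(1.04×10^-3 m) = 3.269×10^7 V/(m·s).
I_d = ε₀ A (dE/dt) = (8.85×10^-12)(3.11×10^-3)(3.269×10^7) = 9.00×10^-7 A.

9.00×10^-7 A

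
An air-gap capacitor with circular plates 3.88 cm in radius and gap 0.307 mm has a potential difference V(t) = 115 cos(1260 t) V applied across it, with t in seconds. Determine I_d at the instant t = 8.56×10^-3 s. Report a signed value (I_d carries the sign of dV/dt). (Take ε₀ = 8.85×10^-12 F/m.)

dE/dt = (V₀ω/d)·−sin(ωt) with ωt = 10.7856 rad: (115)(1260)(0.9780)/(3.07×10^-4) = 4.616×10^8 V/(m·s).
I_d = ε₀ A dE/dt = (8.85×10^-12)(4.729×10^-3)(4.616×10^8) = 1.93×10^-5 A.

1.93×10^-5 A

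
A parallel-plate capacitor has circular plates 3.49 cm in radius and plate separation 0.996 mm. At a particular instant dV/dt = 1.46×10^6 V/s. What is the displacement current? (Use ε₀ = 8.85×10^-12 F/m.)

The displacement current equals the charging current C dV/dt. With C = ε₀A/d = (8.85×10^-12)(3.826×10^-3)/(9.96×10^-4) = 3.400×10^-11 F, I_d = (3.400×10^-11)(1.46×10^6) = 4.96×10^-5 A.

4.96×10^-5 A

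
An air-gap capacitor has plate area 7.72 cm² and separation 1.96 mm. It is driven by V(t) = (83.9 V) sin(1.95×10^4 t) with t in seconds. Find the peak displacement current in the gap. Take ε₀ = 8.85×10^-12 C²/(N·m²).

5.70×10^-6 A

C = ε₀A/d = (8.85×10^-12)(7.72×10^-4)/(1.96×10^-3) = 3.486×10^-12 F; ω = 1.95×10^4 rad/s.
I_d = C dV/dt, so |I_d|_max = C V₀ ω = (3.486×10^-12)(83.9)(1.95×10^4) = 5.70×10^-6 A.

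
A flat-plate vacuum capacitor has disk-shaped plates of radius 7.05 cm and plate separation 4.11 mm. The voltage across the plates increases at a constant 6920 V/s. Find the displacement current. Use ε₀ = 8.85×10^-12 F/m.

The displacement current equals the charging current C dV/dt. With C = ε₀A/d = (8.85×10^-12)(0.01561)/(4.11×10^-3) = 3.361×10^-11 F, I_d = (3.361×10^-11)(6920) = 2.33×10^-7 A.

2.33×10^-7 A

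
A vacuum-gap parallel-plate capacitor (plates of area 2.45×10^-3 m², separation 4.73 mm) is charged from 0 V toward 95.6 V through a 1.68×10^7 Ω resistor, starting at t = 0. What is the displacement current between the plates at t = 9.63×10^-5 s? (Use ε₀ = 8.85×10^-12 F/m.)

1.63×10^-6 A

With C = ε₀A/d = (8.85×10^-12)(2.45×10^-3)/(4.73×10^-3) = 4.584×10^-12 F, the time constant is τ = RC = 7.701×10^-5 s, so t/τ = 1.250 and e^(−t/τ) = 0.2865.
I_d = I_cond = (V₀/R) e^(−t/τ) = (5.690×10^-6)(0.2865) = 1.63×10^-6 A.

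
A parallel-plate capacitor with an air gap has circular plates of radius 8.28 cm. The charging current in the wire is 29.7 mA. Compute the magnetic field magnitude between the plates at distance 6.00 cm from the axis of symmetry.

5.20×10^-8 T

No conduction current crosses the gap, so I_d there equals the 0.0297 A in the leads.
∮B·dl = μ₀ I_d,enc with I_d,enc = I_d r²/R² = 0.01560 A; so B = μ₀ I_d,enc/(2πr) = 5.20×10^-8 T.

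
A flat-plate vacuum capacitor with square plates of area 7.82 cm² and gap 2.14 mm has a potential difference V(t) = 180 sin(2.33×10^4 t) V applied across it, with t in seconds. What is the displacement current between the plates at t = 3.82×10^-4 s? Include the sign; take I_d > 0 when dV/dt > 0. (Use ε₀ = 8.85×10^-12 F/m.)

-1.17×10^-5 A

dV/dt = (180)(2.33×10^4)·cos(8.9006) = -3.631×10^6 V/s.
I_d = C dV/dt with C = ε₀A/d = (8.85×10^-12)(7.82×10^-4)/(2.14×10^-3) = 3.234×10^-12 F, so I_d = (3.234×10^-12)(-3.631×10^6) = -1.17×10^-5 A.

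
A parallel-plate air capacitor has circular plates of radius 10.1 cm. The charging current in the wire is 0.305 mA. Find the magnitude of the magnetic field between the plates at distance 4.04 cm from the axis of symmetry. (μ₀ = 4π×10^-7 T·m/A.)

By continuity the displacement current in the gap matches the conduction current: I_d = 3.05×10^-4 A.
An Ampèrian loop of radius r encloses a fraction (r/R)² of I_d. Then B·2πr = μ₀ I_d (r/R)², giving B = μ₀ I_d r/(2πR²) = 2.42×10^-10 T.

2.42×10^-10 T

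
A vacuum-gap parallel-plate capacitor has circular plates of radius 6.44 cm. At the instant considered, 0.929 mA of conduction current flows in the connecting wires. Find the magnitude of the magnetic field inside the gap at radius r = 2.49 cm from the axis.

1.12×10^-9 T

No conduction current crosses the gap, so I_d there equals the 9.29×10^-4 A in the leads.
∮B·dl = μ₀ I_d,enc with I_d,enc = I_d r²/R² = 1.389×10^-4 A; so B = μ₀ I_d,enc/(2πr) = 1.12×10^-9 T.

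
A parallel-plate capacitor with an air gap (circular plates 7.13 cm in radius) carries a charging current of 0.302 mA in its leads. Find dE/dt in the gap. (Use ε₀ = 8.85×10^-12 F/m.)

By continuity, I_d in the gap equals the 0.302 mA flowing in the wire.
Since I_d = ε₀ A dE/dt, dE/dt = I_d/(ε₀A) = (3.02×10^-4)/((8.85×10^-12)(0.01597)) = 2.14×10^9 V/(m·s).

2.14×10^9 V/(m·s)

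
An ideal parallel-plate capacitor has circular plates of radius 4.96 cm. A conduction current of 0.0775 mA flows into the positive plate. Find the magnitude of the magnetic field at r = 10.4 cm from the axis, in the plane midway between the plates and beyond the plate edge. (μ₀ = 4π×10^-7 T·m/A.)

By continuity the displacement current in the gap matches the conduction current: I_d = 7.75×10^-5 A.
Outside the plates the loop encloses all of I_d, so B·2πr = μ₀ I_d and B = 1.49×10^-10 T.

1.49×10^-10 T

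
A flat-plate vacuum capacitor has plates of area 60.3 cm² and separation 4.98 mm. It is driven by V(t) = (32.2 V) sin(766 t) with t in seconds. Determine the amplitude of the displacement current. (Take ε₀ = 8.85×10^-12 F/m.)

The displacement current equals the conduction current C dV/dt, which peaks at C V₀ ω.
With C = ε₀A/d = (8.85×10^-12)(6.03×10^-3)/(4.98×10^-3) = 1.072×10^-11 F and ω = 766 rad/s, I_d,max = (1.072×10^-11)(32.2)(766) = 2.64×10^-7 A.

2.64×10^-7 A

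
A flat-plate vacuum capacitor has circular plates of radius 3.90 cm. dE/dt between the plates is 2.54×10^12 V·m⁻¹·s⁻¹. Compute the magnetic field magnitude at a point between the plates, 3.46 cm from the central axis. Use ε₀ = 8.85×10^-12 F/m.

I_d = ε₀ dΦ_E/dt = ε₀ πR² (dE/dt) = (8.85×10^-12)(4.778×10^-3)(2.54×10^12) = 0.1074 A through the full plate area.
∮B·dl = μ₀ I_d,enc with I_d,enc = I_d r²/R² = 0.08453 A; so B = μ₀ I_d,enc/(2πr) = 4.89×10^-7 T.

4.89×10^-7 T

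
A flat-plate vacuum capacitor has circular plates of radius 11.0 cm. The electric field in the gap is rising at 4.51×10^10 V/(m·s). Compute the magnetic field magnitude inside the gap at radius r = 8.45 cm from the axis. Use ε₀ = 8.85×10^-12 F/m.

2.12×10^-8 T

Total displacement current: I_d = ε₀(πR²)(dE/dt) = (8.85×10^-12)(0.03801)(4.51×10^10) = 0.01517 A.
For r < R the Ampère–Maxwell law gives B(2πr) = μ₀ I_d (r²/R²), so B = μ₀ I_d r/(2πR²) = (4π×10^-7)(0.01517)(0.0845)/(2π·0.110²) = 2.12×10^-8 T.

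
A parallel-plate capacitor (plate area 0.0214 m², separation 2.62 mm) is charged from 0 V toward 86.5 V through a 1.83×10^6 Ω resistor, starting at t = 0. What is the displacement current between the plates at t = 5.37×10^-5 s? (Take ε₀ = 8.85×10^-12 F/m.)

3.15×10^-5 A

C = ε₀A/d = (8.85×10^-12)(0.0214)/(2.62×10^-3) = 7.229×10^-11 F and τ = RC = 1.323×10^-4 s. I_d in the gap equals the RC charging current.
I_d(t) = (V₀/R) e^(−t/τ) = 4.727×10^-5 · e^(−0.4059) = 3.15×10^-5 A.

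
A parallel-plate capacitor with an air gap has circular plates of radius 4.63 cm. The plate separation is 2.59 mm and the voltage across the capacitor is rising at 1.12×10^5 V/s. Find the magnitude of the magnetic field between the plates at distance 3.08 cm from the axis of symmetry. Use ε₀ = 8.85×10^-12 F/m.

7.41×10^-12 T

dE/dt = (dV/dt)/d = 4.324×10^7 V/(m·s); I_d = ε₀(πR²)(dE/dt) = (8.85×10^-12)(6.735×10^-3)(4.324×10^7) = 2.577×10^-6 A.
For r < R the Ampère–Maxwell law gives B(2πr) = μ₀ I_d (r²/R²), so B = μ₀ I_d r/(2πR²) = (4π×10^-7)(2.577×10^-6)(0.0308)/(2π·0.0463²) = 7.41×10^-12 T.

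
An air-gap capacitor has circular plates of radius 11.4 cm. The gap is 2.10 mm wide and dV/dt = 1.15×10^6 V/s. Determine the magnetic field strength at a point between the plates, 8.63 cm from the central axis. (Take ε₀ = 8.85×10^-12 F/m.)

2.63×10^-10 T

I_d = C dV/dt with C = ε₀πR²/d = 1.721×10^-10 F, so I_d = (1.721×10^-10)(1.15×10^6) = 1.979×10^-4 A.
∮B·dl = μ₀ I_d,enc with I_d,enc = I_d r²/R² = 1.134×10^-4 A; so B = μ₀ I_d,enc/(2πr) = 2.63×10^-10 T.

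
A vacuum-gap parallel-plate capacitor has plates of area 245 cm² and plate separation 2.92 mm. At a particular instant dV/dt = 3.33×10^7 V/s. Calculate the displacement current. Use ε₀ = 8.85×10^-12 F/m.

The displacement current equals the charging current C dV/dt. With C = ε₀A/d = (8.85×10^-12)(0.0245)/(2.92×10^-3) = 7.426×10^-11 F, I_d = (7.426×10^-11)(3.33×10^7) = 2.47×10^-3 A.

2.47×10^-3 A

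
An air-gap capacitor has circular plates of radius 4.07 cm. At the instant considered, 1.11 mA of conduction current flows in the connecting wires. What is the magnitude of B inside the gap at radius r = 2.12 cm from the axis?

By continuity the displacement current in the gap matches the conduction current: I_d = 1.11×10^-3 A.
An Ampèrian loop of radius r encloses a fraction (r/R)² of I_d. Then B·2πr = μ₀ I_d (r/R)², giving B = μ₀ I_d r/(2πR²) = 2.84×10^-9 T.

2.84×10^-9 T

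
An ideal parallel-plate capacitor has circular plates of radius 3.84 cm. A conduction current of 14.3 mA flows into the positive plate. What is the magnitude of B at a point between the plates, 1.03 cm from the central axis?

Between the plates the displacement current equals the wire current: I_d = 14.3 mA = 0.0143 A.
An Ampèrian loop of radius r encloses a fraction (r/R)² of I_d. Then B·2πr = μ₀ I_d (r/R)², giving B = μ₀ I_d r/(2πR²) = 2.00×10^-8 T.

2.00×10^-8 T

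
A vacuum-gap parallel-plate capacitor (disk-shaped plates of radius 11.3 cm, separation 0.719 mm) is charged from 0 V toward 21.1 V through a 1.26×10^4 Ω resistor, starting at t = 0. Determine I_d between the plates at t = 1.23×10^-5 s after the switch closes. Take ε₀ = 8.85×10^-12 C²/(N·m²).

With C = ε₀A/d = (8.85×10^-12)(0.04011)/(7.19×10^-4) = 4.937×10^-10 F, the time constant is τ = RC = 6.221×10^-6 s, so t/τ = 1.977 and e^(−t/τ) = 0.1385.
I_d = I_cond = (V₀/R) e^(−t/τ) = (1.675×10^-3)(0.1385) = 2.32×10^-4 A.

2.32×10^-4 A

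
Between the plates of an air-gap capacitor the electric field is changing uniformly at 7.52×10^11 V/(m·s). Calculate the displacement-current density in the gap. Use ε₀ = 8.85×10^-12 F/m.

The displacement-current density is ε₀ ∂E/∂t = (8.85×10^-12)(7.52×10^11) = 6.66 A/m².

6.66 A/m²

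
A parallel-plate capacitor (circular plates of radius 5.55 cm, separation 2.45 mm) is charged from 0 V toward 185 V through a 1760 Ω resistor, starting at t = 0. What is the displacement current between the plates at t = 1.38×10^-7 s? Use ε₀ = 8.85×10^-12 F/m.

0.0112 A

With C = ε₀A/d = (8.85×10^-12)(9.677×10^-3)/(2.45×10^-3) = 3.496×10^-11 F, the time constant is τ = RC = 6.153×10^-8 s, so t/τ = 2.243 and e^(−t/τ) = 0.1061.
I_d = I_cond = (V₀/R) e^(−t/τ) = (0.1051)(0.1061) = 0.0112 A.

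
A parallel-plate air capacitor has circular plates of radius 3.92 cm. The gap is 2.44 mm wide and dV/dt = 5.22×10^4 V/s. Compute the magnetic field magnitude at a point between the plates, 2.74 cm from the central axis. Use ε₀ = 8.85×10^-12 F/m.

I_d = C dV/dt with C = ε₀πR²/d = 1.751×10^-11 F, so I_d = (1.751×10^-11)(5.22×10^4) = 9.140×10^-7 A.
An Ampèrian loop of radius r encloses a fraction (r/R)² of I_d. Then B·2πr = μ₀ I_d (r/R)², giving B = μ₀ I_d r/(2πR²) = 3.26×10^-12 T.

3.26×10^-12 T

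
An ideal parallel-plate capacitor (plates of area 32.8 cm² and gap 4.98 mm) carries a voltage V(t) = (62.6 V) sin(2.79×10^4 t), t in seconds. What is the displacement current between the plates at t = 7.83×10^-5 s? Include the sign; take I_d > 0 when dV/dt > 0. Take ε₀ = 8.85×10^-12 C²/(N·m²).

C = ε₀A/d = (8.85×10^-12)(3.28×10^-3)/(4.98×10^-3) = 5.829×10^-12 F. dV/dt = V₀ω·cos(ωt); at ωt = 2.18457 rad this factor is -0.5760.
I_d = C dV/dt = (5.829×10^-12)(62.6)(2.79×10^4)(-0.5760) = -5.86×10^-6 A.

-5.86×10^-6 A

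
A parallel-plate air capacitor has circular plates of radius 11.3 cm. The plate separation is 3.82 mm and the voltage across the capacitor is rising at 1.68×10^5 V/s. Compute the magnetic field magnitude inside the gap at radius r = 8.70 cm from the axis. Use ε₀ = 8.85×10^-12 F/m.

dE/dt = (dV/dt)/d = 4.398×10^7 V/(m·s); I_d = ε₀(πR²)(dE/dt) = (8.85×10^-12)(0.04011)(4.398×10^7) = 1.561×10^-5 A.
An Ampèrian loop of radius r encloses a fraction (r/R)² of I_d. Then B·2πr = μ₀ I_d (r/R)², giving B = μ₀ I_d r/(2πR²) = 2.13×10^-11 T.

2.13×10^-11 T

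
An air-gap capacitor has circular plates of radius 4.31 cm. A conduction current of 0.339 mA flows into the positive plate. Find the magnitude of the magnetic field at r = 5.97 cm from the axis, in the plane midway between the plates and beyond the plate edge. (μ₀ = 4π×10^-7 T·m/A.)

Between the plates the displacement current equals the wire current: I_d = 0.339 mA = 3.39×10^-4 A.
For r ≥ R the full I_d is enclosed: B = μ₀ I_d/(2πr) = (4π×10^-7)(3.39×10^-4)/(2π·0.0597) = 1.14×10^-9 T.

1.14×10^-9 T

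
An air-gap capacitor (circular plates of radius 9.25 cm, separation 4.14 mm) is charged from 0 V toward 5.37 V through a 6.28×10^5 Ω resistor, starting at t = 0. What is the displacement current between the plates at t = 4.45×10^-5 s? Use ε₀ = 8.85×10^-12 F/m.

2.49×10^-6 A

C = ε₀A/d = (8.85×10^-12)(0.02688)/(4.14×10^-3) = 5.746×10^-11 F, so τ = RC = 3.608×10^-5 s.
The conduction current is I(t) = (V₀/R) e^(−t/τ), and the displacement current between the plates equals it.
t/τ = 1.233; I_d = (5.37/6.28×10^5) · e^(−1.233) = (8.551×10^-6)(0.2914) = 2.49×10^-6 A.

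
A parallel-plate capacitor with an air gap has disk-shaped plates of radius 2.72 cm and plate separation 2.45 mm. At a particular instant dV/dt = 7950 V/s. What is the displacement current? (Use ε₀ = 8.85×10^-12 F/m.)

6.67×10^-8 A

The displacement current equals the charging current C dV/dt. With C = ε₀A/d = (8.85×10^-12)(2.324×10^-3)/(2.45×10^-3) = 8.395×10^-12 F, I_d = (8.395×10^-12)(7950) = 6.67×10^-8 A.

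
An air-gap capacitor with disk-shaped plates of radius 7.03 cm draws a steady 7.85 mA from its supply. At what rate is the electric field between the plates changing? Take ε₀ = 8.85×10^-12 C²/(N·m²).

The displacement current between the plates equals the conduction current, I_d = 7.85 mA.
Then dE/dt = I_d/(ε₀A) = 5.71×10^10 V/(m·s).

5.71×10^10 V/(m·s)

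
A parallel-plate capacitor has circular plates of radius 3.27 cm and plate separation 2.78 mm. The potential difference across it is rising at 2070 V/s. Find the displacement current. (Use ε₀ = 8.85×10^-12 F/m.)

C = ε₀A/d = (8.85×10^-12)(3.359×10^-3)/(2.78×10^-3) = 1.069×10^-11 F.
I_d = C dV/dt = (1.069×10^-11)(2070) = 2.21×10^-8 A.

2.21×10^-8 A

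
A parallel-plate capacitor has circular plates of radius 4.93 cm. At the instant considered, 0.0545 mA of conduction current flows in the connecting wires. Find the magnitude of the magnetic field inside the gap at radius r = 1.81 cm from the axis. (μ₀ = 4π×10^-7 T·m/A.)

No conduction current crosses the gap, so I_d there equals the 5.45×10^-5 A in the leads.
∮B·dl = μ₀ I_d,enc with I_d,enc = I_d r²/R² = 7.346×10^-6 A; so B = μ₀ I_d,enc/(2πr) = 8.12×10^-11 T.

8.12×10^-11 T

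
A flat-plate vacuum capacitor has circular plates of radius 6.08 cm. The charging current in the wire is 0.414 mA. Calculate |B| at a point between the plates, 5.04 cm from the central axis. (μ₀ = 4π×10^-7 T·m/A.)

Between the plates the displacement current equals the wire current: I_d = 0.414 mA = 4.14×10^-4 A.
∮B·dl = μ₀ I_d,enc with I_d,enc = I_d r²/R² = 2.845×10^-4 A; so B = μ₀ I_d,enc/(2πr) = 1.13×10^-9 T.

1.13×10^-9 T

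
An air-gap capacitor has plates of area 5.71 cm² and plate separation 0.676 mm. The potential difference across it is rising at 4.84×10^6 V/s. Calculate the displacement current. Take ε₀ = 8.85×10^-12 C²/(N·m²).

3.62×10^-5 A

E = V/d so dE/dt = (dV/dt)/d = 7.160×10^9 V/(m·s), and I_d = ε₀ A dE/dt = (8.85×10^-12)(5.71×10^-4)(7.160×10^9) = 3.62×10^-5 A.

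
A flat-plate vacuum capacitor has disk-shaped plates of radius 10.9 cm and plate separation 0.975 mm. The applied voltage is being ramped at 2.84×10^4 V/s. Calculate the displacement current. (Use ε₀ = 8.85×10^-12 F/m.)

9.62×10^-6 A

E = V/d so dE/dt = (dV/dt)/d = 2.913×10^7 V/(m·s), and I_d = ε₀ A dE/dt = (8.85×10^-12)(0.03733)(2.913×10^7) = 9.62×10^-6 A.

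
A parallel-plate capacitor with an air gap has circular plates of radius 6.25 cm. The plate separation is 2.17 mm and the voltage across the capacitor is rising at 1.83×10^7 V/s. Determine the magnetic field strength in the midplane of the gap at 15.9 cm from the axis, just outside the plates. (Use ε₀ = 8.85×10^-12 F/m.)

1.15×10^-9 T

With E = V/d, dE/dt = 8.433×10^9 V/(m·s) and πR² = 0.01227 m², giving I_d = ε₀ πR² dE/dt = 9.157×10^-4 A.
For r ≥ R the full I_d is enclosed: B = μ₀ I_d/(2πr) = (4π×10^-7)(9.157×10^-4)/(2π·0.159) = 1.15×10^-9 T.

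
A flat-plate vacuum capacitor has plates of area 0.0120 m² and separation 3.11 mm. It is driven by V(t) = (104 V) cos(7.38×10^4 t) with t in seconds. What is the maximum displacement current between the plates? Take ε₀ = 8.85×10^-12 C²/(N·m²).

2.62×10^-4 A

(dE/dt)_max = V₀ω/d = 2.468×10^9 V/(m·s); ω = 7.38×10^4 rad/s.
I_d,max = ε₀ A (dE/dt)_max = (8.85×10^-12)(0.0120)(2.468×10^9) = 2.62×10^-4 A.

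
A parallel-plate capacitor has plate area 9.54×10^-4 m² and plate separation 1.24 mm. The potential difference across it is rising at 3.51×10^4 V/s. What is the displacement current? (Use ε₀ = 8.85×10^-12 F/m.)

The displacement current equals the charging current C dV/dt. With C = ε₀A/d = (8.85×10^-12)(9.54×10^-4)/(1.24×10^-3) = 6.809×10^-12 F, I_d = (6.809×10^-12)(3.51×10^4) = 2.39×10^-7 A.

2.39×10^-7 A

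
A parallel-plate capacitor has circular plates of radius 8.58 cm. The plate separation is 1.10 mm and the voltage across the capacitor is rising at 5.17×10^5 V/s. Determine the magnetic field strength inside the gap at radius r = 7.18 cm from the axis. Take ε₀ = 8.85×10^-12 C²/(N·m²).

dE/dt = (dV/dt)/d = 4.700×10^8 V/(m·s); I_d = ε₀(πR²)(dE/dt) = (8.85×10^-12)(0.02313)(4.700×10^8) = 9.621×10^-5 A.
An Ampèrian loop of radius r encloses a fraction (r/R)² of I_d. Then B·2πr = μ₀ I_d (r/R)², giving B = μ₀ I_d r/(2πR²) = 1.88×10^-10 T.

1.88×10^-10 T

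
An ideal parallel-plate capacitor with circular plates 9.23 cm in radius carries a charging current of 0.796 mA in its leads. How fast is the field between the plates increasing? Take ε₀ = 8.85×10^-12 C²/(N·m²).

The displacement current between the plates equals the conduction current, I_d = 0.796 mA.
Since I_d = ε₀ A dE/dt, dE/dt = I_d/(ε₀A) = (7.96×10^-4)/((8.85×10^-12)(0.02676)) = 3.36×10^9 V/(m·s).

3.36×10^9 V/(m·s)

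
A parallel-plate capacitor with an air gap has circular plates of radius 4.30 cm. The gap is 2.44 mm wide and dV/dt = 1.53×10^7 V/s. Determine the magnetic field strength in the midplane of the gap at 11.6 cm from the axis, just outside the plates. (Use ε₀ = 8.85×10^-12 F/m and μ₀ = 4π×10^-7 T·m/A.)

dE/dt = (dV/dt)/d = 6.270×10^9 V/(m·s); I_d = ε₀(πR²)(dE/dt) = (8.85×10^-12)(5.809×10^-3)(6.270×10^9) = 3.223×10^-4 A.
With r > R the enclosed displacement current is the full I_d; B = μ₀ I_d / (2πr) = 5.56×10^-10 T.

5.56×10^-10 T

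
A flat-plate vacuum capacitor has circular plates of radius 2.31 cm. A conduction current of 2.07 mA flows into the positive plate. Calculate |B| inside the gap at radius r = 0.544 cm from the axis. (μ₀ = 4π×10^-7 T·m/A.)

4.22×10^-9 T

No conduction current crosses the gap, so I_d there equals the 2.07×10^-3 A in the leads.
An Ampèrian loop of radius r encloses a fraction (r/R)² of I_d. Then B·2πr = μ₀ I_d (r/R)², giving B = μ₀ I_d r/(2πR²) = 4.22×10^-9 T.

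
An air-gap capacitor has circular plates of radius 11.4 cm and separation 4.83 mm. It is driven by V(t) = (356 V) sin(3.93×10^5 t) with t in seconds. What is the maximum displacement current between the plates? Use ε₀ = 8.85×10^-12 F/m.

0.0105 A

The displacement current equals the conduction current C dV/dt, which peaks at C V₀ ω.
With C = ε₀A/d = (8.85×10^-12)(0.04083)/(4.83×10^-3) = 7.481×10^-11 F and ω = 3.93×10^5 rad/s, I_d,max = (7.481×10^-11)(356)(3.93×10^5) = 0.0105 A.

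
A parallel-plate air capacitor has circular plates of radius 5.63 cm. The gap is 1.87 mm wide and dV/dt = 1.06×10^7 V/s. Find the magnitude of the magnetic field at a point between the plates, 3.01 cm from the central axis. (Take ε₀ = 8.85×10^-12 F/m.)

9.49×10^-10 T

dE/dt = (dV/dt)/d = 5.668×10^9 V/(m·s); I_d = ε₀(πR²)(dE/dt) = (8.85×10^-12)(9.958×10^-3)(5.668×10^9) = 4.995×10^-4 A.
An Ampèrian loop of radius r encloses a fraction (r/R)² of I_d. Then B·2πr = μ₀ I_d (r/R)², giving B = μ₀ I_d r/(2πR²) = 9.49×10^-10 T.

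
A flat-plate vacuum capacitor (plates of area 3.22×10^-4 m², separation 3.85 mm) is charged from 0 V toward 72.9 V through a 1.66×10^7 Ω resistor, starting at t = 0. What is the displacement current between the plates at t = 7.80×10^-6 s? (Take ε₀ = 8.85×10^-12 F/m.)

C = ε₀A/d = (8.85×10^-12)(3.22×10^-4)/(3.85×10^-3) = 7.402×10^-13 F, so τ = RC = 1.229×10^-5 s.
The conduction current is I(t) = (V₀/R) e^(−t/τ), and the displacement current between the plates equals it.
t/τ = 0.6347; I_d = (72.9/1.66×10^7) · e^(−0.6347) = (4.392×10^-6)(0.5301) = 2.33×10^-6 A.

2.33×10^-6 A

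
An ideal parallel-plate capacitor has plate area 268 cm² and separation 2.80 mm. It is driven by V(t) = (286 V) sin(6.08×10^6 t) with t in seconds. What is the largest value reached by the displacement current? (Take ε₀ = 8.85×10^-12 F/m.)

0.147 A

The displacement current equals the conduction current C dV/dt, which peaks at C V₀ ω.
With C = ε₀A/d = (8.85×10^-12)(0.0268)/(2.80×10^-3) = 8.471×10^-11 F and ω = 6.08×10^6 rad/s, I_d,max = (8.471×10^-11)(286)(6.08×10^6) = 0.147 A.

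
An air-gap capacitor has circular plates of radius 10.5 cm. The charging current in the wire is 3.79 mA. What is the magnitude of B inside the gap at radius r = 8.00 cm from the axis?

Between the plates the displacement current equals the wire current: I_d = 3.79 mA = 3.79×10^-3 A.
∮B·dl = μ₀ I_d,enc with I_d,enc = I_d r²/R² = 2.200×10^-3 A; so B = μ₀ I_d,enc/(2πr) = 5.50×10^-9 T.

5.50×10^-9 T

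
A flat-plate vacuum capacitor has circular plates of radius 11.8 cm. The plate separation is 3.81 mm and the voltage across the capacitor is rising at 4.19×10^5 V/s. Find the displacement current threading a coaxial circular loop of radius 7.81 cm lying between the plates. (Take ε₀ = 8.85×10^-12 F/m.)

dE/dt = (dV/dt)/d = 1.100×10^8 V/(m·s); I_d = ε₀(πR²)(dE/dt) = (8.85×10^-12)(0.04374)(1.100×10^8) = 4.258×10^-5 A.
Through an area πr² the displacement current is I_d·(πr²/πR²) = I_d (r/R)² = 1.87×10^-5 A.

1.87×10^-5 A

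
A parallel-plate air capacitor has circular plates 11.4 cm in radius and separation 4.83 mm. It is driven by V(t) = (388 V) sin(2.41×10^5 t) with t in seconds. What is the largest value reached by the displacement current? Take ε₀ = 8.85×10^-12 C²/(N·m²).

C = ε₀A/d = (8.85×10^-12)(0.04083)/(4.83×10^-3) = 7.481×10^-11 F; ω = 2.41×10^5 rad/s.
I_d = C dV/dt, so |I_d|_max = C V₀ ω = (7.481×10^-11)(388)(2.41×10^5) = 7.00×10^-3 A.

7.00×10^-3 A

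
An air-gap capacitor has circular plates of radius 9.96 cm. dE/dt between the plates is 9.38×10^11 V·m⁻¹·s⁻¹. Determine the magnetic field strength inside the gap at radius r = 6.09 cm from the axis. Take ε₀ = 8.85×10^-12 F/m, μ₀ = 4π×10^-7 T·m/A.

3.18×10^-7 T

I_d = ε₀ dΦ_E/dt = ε₀ πR² (dE/dt) = (8.85×10^-12)(0.03117)(9.38×10^11) = 0.2588 A through the full plate area.
∮B·dl = μ₀ I_d,enc with I_d,enc = I_d r²/R² = 0.09676 A; so B = μ₀ I_d,enc/(2πr) = 3.18×10^-7 T.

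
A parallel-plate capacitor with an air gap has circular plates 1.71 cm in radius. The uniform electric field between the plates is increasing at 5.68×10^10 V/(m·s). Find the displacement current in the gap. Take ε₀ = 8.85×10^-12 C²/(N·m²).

With a uniform field, Φ_E = EA, so I_d = ε₀ A dE/dt = 4.62×10^-4 A.

4.62×10^-4 A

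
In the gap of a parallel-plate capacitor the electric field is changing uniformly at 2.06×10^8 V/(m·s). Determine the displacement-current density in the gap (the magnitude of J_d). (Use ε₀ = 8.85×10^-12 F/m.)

1.82×10^-3 A/m²

J_d = ε₀ ∂E/∂t, so J_d = 1.82×10^-3 A/m².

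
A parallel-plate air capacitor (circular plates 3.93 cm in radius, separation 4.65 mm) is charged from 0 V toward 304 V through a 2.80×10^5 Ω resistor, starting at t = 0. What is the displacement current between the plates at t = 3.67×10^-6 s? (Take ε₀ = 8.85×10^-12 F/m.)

2.63×10^-4 A

C = ε₀A/d = (8.85×10^-12)(4.852×10^-3)/(4.65×10^-3) = 9.234×10^-12 F, so τ = RC = 2.586×10^-6 s.
The conduction current is I(t) = (V₀/R) e^(−t/τ), and the displacement current between the plates equals it.
t/τ = 1.419; I_d = (304/2.80×10^5) · e^(−1.419) = (1.086×10^-3)(0.2420) = 2.63×10^-4 A.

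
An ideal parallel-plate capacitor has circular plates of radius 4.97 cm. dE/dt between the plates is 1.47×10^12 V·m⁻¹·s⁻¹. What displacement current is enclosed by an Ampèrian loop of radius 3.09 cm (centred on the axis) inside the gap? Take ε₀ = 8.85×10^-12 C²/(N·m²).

Through the whole plate area (πR² = 7.760×10^-3 m²), I_d = ε₀ πR² dE/dt = 0.1010 A.
The field is uniform, so I_d,enc = I_d (r/R)² = (0.1010)(3.09/4.97)² = 0.0390 A.

0.0390 A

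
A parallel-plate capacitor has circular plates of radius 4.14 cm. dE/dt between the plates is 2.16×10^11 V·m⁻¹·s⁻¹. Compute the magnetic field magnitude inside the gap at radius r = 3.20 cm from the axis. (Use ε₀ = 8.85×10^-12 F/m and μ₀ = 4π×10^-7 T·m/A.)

3.84×10^-8 T

Total displacement current: I_d = ε₀(πR²)(dE/dt) = (8.85×10^-12)(5.385×10^-3)(2.16×10^11) = 0.01029 A.
An Ampèrian loop of radius r encloses a fraction (r/R)² of I_d. Then B·2πr = μ₀ I_d (r/R)², giving B = μ₀ I_d r/(2πR²) = 3.84×10^-8 T.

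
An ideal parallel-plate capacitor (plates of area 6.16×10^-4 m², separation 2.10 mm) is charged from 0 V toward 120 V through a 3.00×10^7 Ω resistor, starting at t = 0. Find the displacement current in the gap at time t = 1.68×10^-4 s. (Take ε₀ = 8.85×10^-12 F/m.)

C = ε₀A/d = (8.85×10^-12)(6.16×10^-4)/(2.10×10^-3) = 2.596×10^-12 F, so τ = RC = 7.788×10^-5 s.
The conduction current is I(t) = (V₀/R) e^(−t/τ), and the displacement current between the plates equals it.
t/τ = 2.157; I_d = (120/3.00×10^7) · e^(−2.157) = (4.000×10^-6)(0.1157) = 4.63×10^-7 A.

4.63×10^-7 A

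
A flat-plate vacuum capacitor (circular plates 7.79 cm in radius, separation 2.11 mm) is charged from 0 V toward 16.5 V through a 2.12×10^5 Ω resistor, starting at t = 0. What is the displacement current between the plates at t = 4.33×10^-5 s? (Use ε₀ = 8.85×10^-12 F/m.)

6.05×10^-6 A

With C = ε₀A/d = (8.85×10^-12)(0.01906)/(2.11×10^-3) = 7.994×10^-11 F, the time constant is τ = RC = 1.695×10^-5 s, so t/τ = 2.555 and e^(−t/τ) = 0.07769.
I_d = I_cond = (V₀/R) e^(−t/τ) = (7.783×10^-5)(0.07769) = 6.05×10^-6 A.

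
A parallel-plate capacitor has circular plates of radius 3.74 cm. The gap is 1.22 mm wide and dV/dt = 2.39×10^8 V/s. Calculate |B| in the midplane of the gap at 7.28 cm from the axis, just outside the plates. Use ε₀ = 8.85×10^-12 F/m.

I_d = C dV/dt with C = ε₀πR²/d = 3.187×10^-11 F, so I_d = (3.187×10^-11)(2.39×10^8) = 7.617×10^-3 A.
For r ≥ R the full I_d is enclosed: B = μ₀ I_d/(2πr) = (4π×10^-7)(7.617×10^-3)/(2π·0.0728) = 2.09×10^-8 T.

2.09×10^-8 T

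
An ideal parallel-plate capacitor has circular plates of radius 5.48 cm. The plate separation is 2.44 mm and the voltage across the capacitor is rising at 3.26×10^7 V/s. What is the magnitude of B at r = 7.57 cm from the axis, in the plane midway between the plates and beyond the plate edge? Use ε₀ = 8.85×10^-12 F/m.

With E = V/d, dE/dt = 1.336×10^10 V/(m·s) and πR² = 9.434×10^-3 m², giving I_d = ε₀ πR² dE/dt = 1.115×10^-3 A.
With r > R the enclosed displacement current is the full I_d; B = μ₀ I_d / (2πr) = 2.95×10^-9 T.

2.95×10^-9 T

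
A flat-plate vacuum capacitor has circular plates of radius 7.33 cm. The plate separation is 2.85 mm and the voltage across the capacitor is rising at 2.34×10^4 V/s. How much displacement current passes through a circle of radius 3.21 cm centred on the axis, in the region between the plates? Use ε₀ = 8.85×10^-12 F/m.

I_d = C dV/dt with C = ε₀πR²/d = 5.242×10^-11 F, so I_d = (5.242×10^-11)(2.34×10^4) = 1.227×10^-6 A.
The field is uniform, so I_d,enc = I_d (r/R)² = (1.227×10^-6)(3.21/7.33)² = 2.35×10^-7 A.

2.35×10^-7 A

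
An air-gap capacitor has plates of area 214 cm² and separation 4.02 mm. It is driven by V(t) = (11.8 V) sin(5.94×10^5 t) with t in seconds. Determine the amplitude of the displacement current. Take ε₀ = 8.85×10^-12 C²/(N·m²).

(dE/dt)_max = V₀ω/d = 1.744×10^9 V/(m·s); ω = 5.94×10^5 rad/s.
I_d,max = ε₀ A (dE/dt)_max = (8.85×10^-12)(0.0214)(1.744×10^9) = 3.30×10^-4 A.

3.30×10^-4 A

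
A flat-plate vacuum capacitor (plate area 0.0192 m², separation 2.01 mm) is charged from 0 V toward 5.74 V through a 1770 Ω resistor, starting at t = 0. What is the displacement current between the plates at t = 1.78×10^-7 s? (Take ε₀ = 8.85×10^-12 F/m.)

9.87×10^-4 A

With C = ε₀A/d = (8.85×10^-12)(0.0192)/(2.01×10^-3) = 8.454×10^-11 F, the time constant is τ = RC = 1.496×10^-7 s, so t/τ = 1.190 and e^(−t/τ) = 0.3042.
I_d = I_cond = (V₀/R) e^(−t/τ) = (3.243×10^-3)(0.3042) = 9.87×10^-4 A.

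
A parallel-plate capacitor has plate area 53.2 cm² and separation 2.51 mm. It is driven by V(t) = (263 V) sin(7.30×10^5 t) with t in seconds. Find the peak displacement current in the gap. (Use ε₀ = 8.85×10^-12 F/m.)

3.60×10^-3 A

C = ε₀A/d = (8.85×10^-12)(5.32×10^-3)/(2.51×10^-3) = 1.876×10^-11 F; ω = 7.30×10^5 rad/s.
I_d = C dV/dt, so |I_d|_max = C V₀ ω = (1.876×10^-11)(263)(7.30×10^5) = 3.60×10^-3 A.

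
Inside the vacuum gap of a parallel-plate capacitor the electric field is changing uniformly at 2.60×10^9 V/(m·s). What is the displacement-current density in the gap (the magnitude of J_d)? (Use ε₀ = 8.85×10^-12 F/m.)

J_d = ε₀ ∂E/∂t, so J_d = 0.0230 A/m².

0.0230 A/m²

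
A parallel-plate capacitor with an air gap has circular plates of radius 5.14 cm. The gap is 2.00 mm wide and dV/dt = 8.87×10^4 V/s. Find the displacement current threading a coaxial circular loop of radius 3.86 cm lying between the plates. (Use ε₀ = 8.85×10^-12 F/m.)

1.84×10^-6 A

dE/dt = (dV/dt)/d = 4.435×10^7 V/(m·s); I_d = ε₀(πR²)(dE/dt) = (8.85×10^-12)(8.300×10^-3)(4.435×10^7) = 3.258×10^-6 A.
The field is uniform, so I_d,enc = I_d (r/R)² = (3.258×10^-6)(3.86/5.14)² = 1.84×10^-6 A.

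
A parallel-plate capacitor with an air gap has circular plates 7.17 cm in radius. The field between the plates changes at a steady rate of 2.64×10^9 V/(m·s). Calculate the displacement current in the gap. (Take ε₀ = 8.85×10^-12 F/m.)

3.77×10^-4 A

The displacement current is ε₀ times dΦ_E/dt = ε₀ A dE/dt = (8.85×10^-12)(0.01615)(2.64×10^9) = 3.77×10^-4 A.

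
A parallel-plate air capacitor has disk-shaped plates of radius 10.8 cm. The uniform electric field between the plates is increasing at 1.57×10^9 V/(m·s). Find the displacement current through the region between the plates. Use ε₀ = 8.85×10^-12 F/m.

5.09×10^-4 A

The displacement current is ε₀ times dΦ_E/dt = ε₀ A dE/dt = (8.85×10^-12)(0.03664)(1.57×10^9) = 5.09×10^-4 A.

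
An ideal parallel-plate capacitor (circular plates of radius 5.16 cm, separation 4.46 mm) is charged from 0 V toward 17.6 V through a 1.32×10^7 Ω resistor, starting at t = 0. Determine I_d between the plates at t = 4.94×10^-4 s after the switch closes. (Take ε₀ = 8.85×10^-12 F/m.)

1.40×10^-7 A

C = ε₀A/d = (8.85×10^-12)(8.365×10^-3)/(4.46×10^-3) = 1.660×10^-11 F and τ = RC = 2.191×10^-4 s. I_d in the gap equals the RC charging current.
I_d(t) = (V₀/R) e^(−t/τ) = 1.333×10^-6 · e^(−2.255) = 1.40×10^-7 A.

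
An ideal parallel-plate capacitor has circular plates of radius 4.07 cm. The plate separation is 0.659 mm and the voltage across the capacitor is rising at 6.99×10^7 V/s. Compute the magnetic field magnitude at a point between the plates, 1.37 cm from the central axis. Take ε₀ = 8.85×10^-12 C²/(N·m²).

With E = V/d, dE/dt = 1.061×10^11 V/(m·s) and πR² = 5.204×10^-3 m², giving I_d = ε₀ πR² dE/dt = 4.886×10^-3 A.
An Ampèrian loop of radius r encloses a fraction (r/R)² of I_d. Then B·2πr = μ₀ I_d (r/R)², giving B = μ₀ I_d r/(2πR²) = 8.08×10^-9 T.

8.08×10^-9 T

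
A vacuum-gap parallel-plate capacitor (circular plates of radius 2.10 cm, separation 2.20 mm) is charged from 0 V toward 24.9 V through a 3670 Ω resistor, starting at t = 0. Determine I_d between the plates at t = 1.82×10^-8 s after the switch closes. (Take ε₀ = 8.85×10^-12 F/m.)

With C = ε₀A/d = (8.85×10^-12)(1.385×10^-3)/(2.20×10^-3) = 5.571×10^-12 F, the time constant is τ = RC = 2.045×10^-8 s, so t/τ = 0.8900 and e^(−t/τ) = 0.4107.
I_d = I_cond = (V₀/R) e^(−t/τ) = (6.785×10^-3)(0.4107) = 2.79×10^-3 A.

2.79×10^-3 A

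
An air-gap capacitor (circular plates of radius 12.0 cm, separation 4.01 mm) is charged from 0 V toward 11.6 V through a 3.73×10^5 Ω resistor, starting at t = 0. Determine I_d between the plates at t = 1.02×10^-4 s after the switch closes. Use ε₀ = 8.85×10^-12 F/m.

With C = ε₀A/d = (8.85×10^-12)(0.04524)/(4.01×10^-3) = 9.984×10^-11 F, the time constant is τ = RC = 3.724×10^-5 s, so t/τ = 2.739 and e^(−t/τ) = 0.06463.
I_d = I_cond = (V₀/R) e^(−t/τ) = (3.110×10^-5)(0.06463) = 2.01×10^-6 A.

2.01×10^-6 A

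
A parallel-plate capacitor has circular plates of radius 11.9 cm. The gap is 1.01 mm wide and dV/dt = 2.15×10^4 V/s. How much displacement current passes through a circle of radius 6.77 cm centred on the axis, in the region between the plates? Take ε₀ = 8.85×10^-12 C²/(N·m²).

2.71×10^-6 A

dE/dt = (dV/dt)/d = 2.129×10^7 V/(m·s); I_d = ε₀(πR²)(dE/dt) = (8.85×10^-12)(0.04449)(2.129×10^7) = 8.383×10^-6 A.
The field is uniform, so I_d,enc = I_d (r/R)² = (8.383×10^-6)(6.77/11.9)² = 2.71×10^-6 A.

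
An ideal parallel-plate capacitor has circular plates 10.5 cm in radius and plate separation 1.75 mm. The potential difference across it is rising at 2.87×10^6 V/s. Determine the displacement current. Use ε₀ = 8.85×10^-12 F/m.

5.03×10^-4 A

C = ε₀A/d = (8.85×10^-12)(0.03464)/(1.75×10^-3) = 1.752×10^-10 F.
I_d = C dV/dt = (1.752×10^-10)(2.87×10^6) = 5.03×10^-4 A.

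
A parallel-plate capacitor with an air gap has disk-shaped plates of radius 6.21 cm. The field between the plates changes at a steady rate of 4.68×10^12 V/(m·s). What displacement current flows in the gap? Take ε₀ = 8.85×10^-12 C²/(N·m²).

0.502 A

I_d = ε₀ A (dE/dt) = (8.85×10^-12)(0.01212 m²)(4.68×10^12) = 0.502 A.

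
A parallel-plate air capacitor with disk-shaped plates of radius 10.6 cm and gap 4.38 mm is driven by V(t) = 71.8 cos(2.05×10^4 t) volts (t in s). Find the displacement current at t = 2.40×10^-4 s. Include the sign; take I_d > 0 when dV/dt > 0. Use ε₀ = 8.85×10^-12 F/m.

1.03×10^-4 A

dV/dt = (71.8)(2.05×10^4)·−sin(4.92) = 1.440×10^6 V/s.
I_d = C dV/dt with C = ε₀A/d = (8.85×10^-12)(0.03530)/(4.38×10^-3) = 7.133×10^-11 F, so I_d = (7.133×10^-11)(1.440×10^6) = 1.03×10^-4 A.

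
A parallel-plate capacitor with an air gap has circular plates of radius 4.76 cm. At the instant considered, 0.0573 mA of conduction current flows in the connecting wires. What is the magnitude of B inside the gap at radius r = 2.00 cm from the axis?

Between the plates the displacement current equals the wire current: I_d = 0.0573 mA = 5.73×10^-5 A.
For r < R the Ampère–Maxwell law gives B(2πr) = μ₀ I_d (r²/R²), so B = μ₀ I_d r/(2πR²) = (4π×10^-7)(5.73×10^-5)(0.0200)/(2π·0.0476²) = 1.01×10^-10 T.

1.01×10^-10 T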